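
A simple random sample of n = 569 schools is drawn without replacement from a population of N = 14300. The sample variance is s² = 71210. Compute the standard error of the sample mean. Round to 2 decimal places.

10.96

Under SRS without replacement, Var(ȳ) = (1 − f)·s²/n with f = n/N = 569/14300 = 0.03979021.
Var(ȳ) = (1 − 0.03979021)·71210/569 = 0.96020979·125.14938 = 120.16966.
SE(ȳ) = √(120.16966) = 10.96.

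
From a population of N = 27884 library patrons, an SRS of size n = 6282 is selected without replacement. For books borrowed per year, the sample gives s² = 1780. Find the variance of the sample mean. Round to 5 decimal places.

Under SRS without replacement, Var(ȳ) = (1 − f)·s²/n with f = n/N = 6282/27884 = 0.22529049.
Var(ȳ) = (1 − 0.22529049)·1780/6282 = 0.77470951·0.28334925 = 0.21951336.

0.21951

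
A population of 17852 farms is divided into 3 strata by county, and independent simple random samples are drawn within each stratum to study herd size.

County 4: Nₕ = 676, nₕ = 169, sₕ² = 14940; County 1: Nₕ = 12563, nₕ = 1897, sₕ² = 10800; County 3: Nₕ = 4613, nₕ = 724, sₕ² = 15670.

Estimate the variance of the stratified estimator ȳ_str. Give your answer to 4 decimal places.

Var(ȳ_str) = Σₕ Wₕ²(1 − fₕ)sₕ²/nₕ with Wₕ = Nₕ/N, N = 17852.
County 4: Wₕ = 0.03786691; term = 0.03786691²·(1 − 0.25000000)·14940/169 = 0.095070284.
County 1: Wₕ = 0.70373067; term = 0.70373067²·(1 − 0.15099897)·10800/1897 = 2.3937435.
County 3: Wₕ = 0.25840242; term = 0.25840242²·(1 − 0.15694776)·15670/724 = 1.2183668.
Sum = 3.7071806.

3.7072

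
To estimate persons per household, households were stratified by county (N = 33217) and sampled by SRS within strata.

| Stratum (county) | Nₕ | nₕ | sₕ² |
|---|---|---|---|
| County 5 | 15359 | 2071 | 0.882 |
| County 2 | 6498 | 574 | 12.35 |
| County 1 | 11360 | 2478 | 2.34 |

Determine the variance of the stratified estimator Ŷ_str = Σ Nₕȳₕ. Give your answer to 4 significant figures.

Var(Ŷ_str) = Σₕ Nₕ²(1 − fₕ)sₕ²/nₕ.
County 5: 15359²·(1 − 2071/15359)·0.882/2071 = 86918.264.
County 2: 6498²·(1 − 574/6498)·12.35/574 = 828227.83.
County 1: 11360²·(1 − 2478/11360)·2.34/2478 = 95280.418.
Sum = 1.0104265 × 10^6.

1.010 × 10^6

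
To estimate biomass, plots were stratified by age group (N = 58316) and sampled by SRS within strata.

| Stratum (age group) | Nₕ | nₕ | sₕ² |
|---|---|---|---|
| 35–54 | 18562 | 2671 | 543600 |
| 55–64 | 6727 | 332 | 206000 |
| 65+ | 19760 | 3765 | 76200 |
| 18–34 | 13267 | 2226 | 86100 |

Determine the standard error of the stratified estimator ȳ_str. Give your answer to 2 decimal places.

Var(ȳ_str) = Σₕ Wₕ²(1 − fₕ)sₕ²/nₕ with Wₕ = Nₕ/N, N = 58316.
35–54: Wₕ = 0.31830029; term = 0.31830029²·(1 − 0.14389613)·543600/2671 = 17.652495.
55–64: Wₕ = 0.11535428; term = 0.11535428²·(1 − 0.04935335)·206000/332 = 7.849024.
65+: Wₕ = 0.33884354; term = 0.33884354²·(1 − 0.19053644)·76200/3765 = 1.8809867.
18–34: Wₕ = 0.22750189; term = 0.22750189²·(1 − 0.16778473)·86100/2226 = 1.6660333.
Sum = 29.048539.
SE = √(29.048539) = 5.39.

5.39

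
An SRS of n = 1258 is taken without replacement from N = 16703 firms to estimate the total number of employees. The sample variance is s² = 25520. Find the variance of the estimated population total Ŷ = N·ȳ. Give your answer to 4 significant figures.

Var(Ŷ) = N²·Var(ȳ) = N²·(1 − n/N)·s²/n.
f = 1258/16703 = 0.07531581; Var(ȳ) = 0.92468419·25520/1258 = 18.758299.
Var(Ŷ) = 16703² · 18.758299 = 5.2333818 × 10^9.

5.233 × 10^9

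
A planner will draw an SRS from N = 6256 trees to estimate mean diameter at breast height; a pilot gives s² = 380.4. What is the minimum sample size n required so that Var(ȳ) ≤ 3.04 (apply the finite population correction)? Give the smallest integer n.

Without fpc, n₀ = s²/D = 380.4/3.04 = 125.1316.
With fpc, (1 − n/N)·s²/n ≤ D requires n ≥ n₀/(1 + n₀/N) = 125.1316/(1 + 125.1316/6256) = 122.6778.
Rounding up, n = 123.

123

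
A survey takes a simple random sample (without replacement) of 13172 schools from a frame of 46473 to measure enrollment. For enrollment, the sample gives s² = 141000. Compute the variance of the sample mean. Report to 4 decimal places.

Under SRS without replacement, Var(ȳ) = (1 − f)·s²/n with f = n/N = 13172/46473 = 0.28343339.
Var(ȳ) = (1 − 0.28343339)·141000/13172 = 0.71656661·10.704525 = 7.670505.

7.6705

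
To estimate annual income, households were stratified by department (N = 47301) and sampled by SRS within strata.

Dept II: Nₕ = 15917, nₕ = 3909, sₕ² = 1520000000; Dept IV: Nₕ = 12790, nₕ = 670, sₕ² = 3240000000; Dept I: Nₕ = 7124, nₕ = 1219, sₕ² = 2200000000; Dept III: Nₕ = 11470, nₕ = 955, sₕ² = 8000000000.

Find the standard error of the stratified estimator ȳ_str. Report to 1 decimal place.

924.0

Var(ȳ_str) = Σₕ Wₕ²(1 − fₕ)sₕ²/nₕ with Wₕ = Nₕ/N, N = 47301.
Dept II: Wₕ = 0.33650451; term = 0.33650451²·(1 − 0.24558648)·1520000000/3909 = 33217.67.
Dept IV: Wₕ = 0.27039597; term = 0.27039597²·(1 − 0.05238468)·3240000000/670 = 335044.68.
Dept I: Wₕ = 0.15060992; term = 0.15060992²·(1 − 0.17111173)·2200000000/1219 = 33932.991.
Dept III: Wₕ = 0.24248959; term = 0.24248959²·(1 − 0.08326068)·8000000000/955 = 451563.33.
Sum = 853758.67.
SE = √(853758.67) = 924.0.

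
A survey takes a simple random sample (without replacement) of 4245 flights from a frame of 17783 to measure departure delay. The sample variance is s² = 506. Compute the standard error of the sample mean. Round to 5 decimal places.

Under SRS without replacement, Var(ȳ) = (1 − f)·s²/n with f = n/N = 4245/17783 = 0.23871113.
Var(ȳ) = (1 − 0.23871113)·506/4245 = 0.76128887·0.11919906 = 0.090744916.
SE(ȳ) = √(0.090744916) = 0.30124.

0.30124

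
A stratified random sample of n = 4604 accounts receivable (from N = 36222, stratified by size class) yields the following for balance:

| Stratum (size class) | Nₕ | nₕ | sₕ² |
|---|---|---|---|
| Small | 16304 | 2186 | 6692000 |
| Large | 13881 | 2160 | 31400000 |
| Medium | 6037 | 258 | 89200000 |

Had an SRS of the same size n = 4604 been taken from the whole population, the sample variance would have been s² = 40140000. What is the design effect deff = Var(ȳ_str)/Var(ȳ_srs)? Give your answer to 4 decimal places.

1.5155

Var(ȳ_str) = Σ Wₕ²(1−fₕ)sₕ²/nₕ with Wₕ = Nₕ/36222:
  Small: (16304/36222)²·(1−2186/16304)·6692000/2186 = 537.06675
  Large: (13881/36222)²·(1−2160/13881)·31400000/2160 = 1802.671
  Medium: (6037/36222)²·(1−258/6037)·89200000/258 = 9193.3579
  → Var(ȳ_str) = 11533.096.
Var(ȳ_srs) = (1 − 4604/36222)·40140000/4604 = 7610.3393.
deff = 11533.096 / 7610.3393 = 1.5155.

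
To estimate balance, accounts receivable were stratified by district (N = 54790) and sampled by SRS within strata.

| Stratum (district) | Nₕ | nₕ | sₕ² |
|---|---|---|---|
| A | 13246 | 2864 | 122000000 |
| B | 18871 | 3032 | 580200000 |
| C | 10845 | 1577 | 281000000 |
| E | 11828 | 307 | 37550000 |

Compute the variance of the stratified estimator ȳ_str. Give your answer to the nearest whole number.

Var(ȳ_str) = Σₕ Wₕ²(1 − fₕ)sₕ²/nₕ with Wₕ = Nₕ/N, N = 54790.
A: Wₕ = 0.24175945; term = 0.24175945²·(1 − 0.21621622)·122000000/2864 = 1951.4166.
B: Wₕ = 0.34442416; term = 0.34442416²·(1 − 0.16066981)·580200000/3032 = 19053.23.
C: Wₕ = 0.19793758; term = 0.19793758²·(1 − 0.14541263)·281000000/1577 = 5966.0599.
E: Wₕ = 0.21587881; term = 0.21587881²·(1 − 0.02595536)·37550000/307 = 5552.2685.
Sum = 32522.975.

32523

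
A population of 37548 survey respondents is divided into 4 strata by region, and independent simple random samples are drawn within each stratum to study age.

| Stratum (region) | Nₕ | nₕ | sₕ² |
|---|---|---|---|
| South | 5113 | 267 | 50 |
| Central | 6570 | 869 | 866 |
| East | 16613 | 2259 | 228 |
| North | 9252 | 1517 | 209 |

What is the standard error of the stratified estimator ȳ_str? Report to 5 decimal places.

Var(ȳ_str) = Σₕ Wₕ²(1 − fₕ)sₕ²/nₕ with Wₕ = Nₕ/N, N = 37548.
South: Wₕ = 0.13617237; term = 0.13617237²·(1 − 0.05221983)·50/267 = 0.0032911246.
Central: Wₕ = 0.17497603; term = 0.17497603²·(1 − 0.13226788)·866/869 = 0.026475301.
East: Wₕ = 0.44244700; term = 0.44244700²·(1 − 0.13597785)·228/2259 = 0.017071277.
North: Wₕ = 0.24640460; term = 0.24640460²·(1 − 0.16396455)·209/1517 = 0.006993314.
Sum = 0.053831017.
SE = √(0.053831017) = 0.23202.

0.23202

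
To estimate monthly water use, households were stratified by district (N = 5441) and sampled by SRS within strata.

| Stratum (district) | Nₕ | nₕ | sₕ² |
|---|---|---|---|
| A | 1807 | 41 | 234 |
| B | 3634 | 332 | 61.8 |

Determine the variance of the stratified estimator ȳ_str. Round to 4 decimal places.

0.6907

Var(ȳ_str) = Σₕ Wₕ²(1 − fₕ)sₕ²/nₕ with Wₕ = Nₕ/N, N = 5441.
A: Wₕ = 0.33210807; term = 0.33210807²·(1 − 0.02268954)·234/41 = 0.61521002.
B: Wₕ = 0.66789193; term = 0.66789193²·(1 − 0.09135938)·61.8/332 = 0.075449251.
Sum = 0.69065927.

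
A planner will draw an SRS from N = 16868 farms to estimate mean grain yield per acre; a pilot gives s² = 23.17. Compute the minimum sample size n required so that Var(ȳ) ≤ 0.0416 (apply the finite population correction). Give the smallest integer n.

Without fpc, n₀ = s²/D = 23.17/0.0416 = 556.9712.
With fpc, (1 − n/N)·s²/n ≤ D requires n ≥ n₀/(1 + n₀/N) = 556.9712/(1 + 556.9712/16868) = 539.1682.
Rounding up, n = 540.

540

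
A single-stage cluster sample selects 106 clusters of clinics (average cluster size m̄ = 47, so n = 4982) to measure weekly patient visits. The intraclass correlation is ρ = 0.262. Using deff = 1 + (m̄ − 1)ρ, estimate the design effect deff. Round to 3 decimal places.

13.052

deff = 1 + (47 − 1)·0.262 = 1 + 12.052 = 13.052.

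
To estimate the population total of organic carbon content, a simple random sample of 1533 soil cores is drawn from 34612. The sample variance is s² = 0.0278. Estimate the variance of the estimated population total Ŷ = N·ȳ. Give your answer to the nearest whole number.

Var(Ŷ) = N²·Var(ȳ) = N²·(1 − n/N)·s²/n.
f = 1533/34612 = 0.04429100; Var(ȳ) = 0.95570900·0.0278/1533 = 1.7331187 × 10^-5.
Var(Ŷ) = 34612² · (1.7331187 × 10^-5) = 20762.598.

20763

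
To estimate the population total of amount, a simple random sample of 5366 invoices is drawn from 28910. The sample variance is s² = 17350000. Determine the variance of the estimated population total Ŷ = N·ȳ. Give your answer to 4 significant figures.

2.201 × 10^12

Var(Ŷ) = N²·Var(ȳ) = N²·(1 − n/N)·s²/n.
f = 5366/28910 = 0.18561052; Var(ȳ) = 0.81438948·17350000/5366 = 2633.1825.
Var(Ŷ) = 28910² · 2633.1825 = 2.2007826 × 10^12.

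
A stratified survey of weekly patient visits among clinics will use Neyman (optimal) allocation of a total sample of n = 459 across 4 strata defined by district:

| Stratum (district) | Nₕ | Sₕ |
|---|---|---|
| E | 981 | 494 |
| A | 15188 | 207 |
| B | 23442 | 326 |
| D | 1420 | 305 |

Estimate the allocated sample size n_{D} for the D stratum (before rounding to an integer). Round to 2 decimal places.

Neyman allocation: nₕ = n·NₕSₕ / Σⱼ NⱼSⱼ.
Σ NⱼSⱼ = 981·494 + 15188·207 + 23442·326 + 1420·305 = 1.1703722 × 10^7.
n_{D} = 459·1420·305 / (1.1703722 × 10^7) = 16.99.

16.99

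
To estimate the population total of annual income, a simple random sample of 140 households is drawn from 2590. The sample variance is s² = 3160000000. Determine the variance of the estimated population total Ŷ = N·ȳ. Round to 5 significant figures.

Var(Ŷ) = N²·Var(ȳ) = N²·(1 − n/N)·s²/n.
f = 140/2590 = 0.05405405; Var(ȳ) = 0.94594595·3160000000/140 = 2.1351351 × 10^7.
Var(Ŷ) = 2590² · (2.1351351 × 10^7) = 1.43227 × 10^14.

1.4323 × 10^14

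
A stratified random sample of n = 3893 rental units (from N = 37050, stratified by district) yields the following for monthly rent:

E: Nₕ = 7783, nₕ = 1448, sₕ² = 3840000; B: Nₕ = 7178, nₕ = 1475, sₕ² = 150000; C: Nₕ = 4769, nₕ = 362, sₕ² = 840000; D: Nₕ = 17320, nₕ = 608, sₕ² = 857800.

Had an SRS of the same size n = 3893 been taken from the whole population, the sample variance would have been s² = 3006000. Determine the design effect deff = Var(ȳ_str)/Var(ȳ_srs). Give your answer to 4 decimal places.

Var(ȳ_str) = Σ Wₕ²(1−fₕ)sₕ²/nₕ with Wₕ = Nₕ/37050:
  E: (7783/37050)²·(1−1448/7783)·3840000/1448 = 95.253269
  B: (7178/37050)²·(1−1475/7178)·150000/1475 = 3.0327013
  C: (4769/37050)²·(1−362/4769)·840000/362 = 35.527501
  D: (17320/37050)²·(1−608/17320)·857800/608 = 297.49684
  → Var(ȳ_str) = 431.31031.
Var(ȳ_srs) = (1 − 3893/37050)·3006000/3893 = 691.02155.
deff = 431.31031 / 691.02155 = 0.6242.

0.6242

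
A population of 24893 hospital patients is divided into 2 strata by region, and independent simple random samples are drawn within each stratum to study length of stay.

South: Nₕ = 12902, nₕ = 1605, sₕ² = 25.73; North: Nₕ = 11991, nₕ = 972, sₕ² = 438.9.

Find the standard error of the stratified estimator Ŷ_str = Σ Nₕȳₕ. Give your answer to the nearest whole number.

7874

Var(Ŷ_str) = Σₕ Nₕ²(1 − fₕ)sₕ²/nₕ.
South: 12902²·(1 − 1605/12902)·25.73/1605 = 2.3366029 × 10^6.
North: 11991²·(1 − 972/11991)·438.9/972 = 5.9661876 × 10^7.
Sum = 6.1998479 × 10^7.
SE = √(6.1998479 × 10^7) = 7874.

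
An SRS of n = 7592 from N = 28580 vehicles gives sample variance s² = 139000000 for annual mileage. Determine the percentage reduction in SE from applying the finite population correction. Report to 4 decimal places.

14.3052

f = n/N = 7592/28580 = 0.26564031.
SE_no-fpc = √(s²/n) = 135.30982; SE_fpc = √((1−f)s²/n) = 115.95346.
Ratio = √(1−f) = 0.85694789. Reduction = 100·(1 − 0.85694789) = 14.3052%.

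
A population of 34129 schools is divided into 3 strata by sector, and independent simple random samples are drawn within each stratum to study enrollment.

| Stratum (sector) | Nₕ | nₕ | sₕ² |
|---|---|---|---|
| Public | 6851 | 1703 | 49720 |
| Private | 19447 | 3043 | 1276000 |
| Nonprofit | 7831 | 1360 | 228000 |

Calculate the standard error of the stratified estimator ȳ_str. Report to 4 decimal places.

11.0915

Var(ȳ_str) = Σₕ Wₕ²(1 − fₕ)sₕ²/nₕ with Wₕ = Nₕ/N, N = 34129.
Public: Wₕ = 0.20073837; term = 0.20073837²·(1 − 0.24857685)·49720/1703 = 0.88401951.
Private: Wₕ = 0.56980867; term = 0.56980867²·(1 − 0.15647658)·1276000/3043 = 114.84285.
Nonprofit: Wₕ = 0.22945296; term = 0.22945296²·(1 − 0.17366875)·228000/1360 = 7.2935243.
Sum = 123.02039.
SE = √(123.02039) = 11.0915.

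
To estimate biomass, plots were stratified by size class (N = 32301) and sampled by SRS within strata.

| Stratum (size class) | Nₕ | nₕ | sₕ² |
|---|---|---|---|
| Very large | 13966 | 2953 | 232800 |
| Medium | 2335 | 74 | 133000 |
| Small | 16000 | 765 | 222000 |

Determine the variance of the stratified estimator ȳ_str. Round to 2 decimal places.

Var(ȳ_str) = Σₕ Wₕ²(1 − fₕ)sₕ²/nₕ with Wₕ = Nₕ/N, N = 32301.
Very large: Wₕ = 0.43237051; term = 0.43237051²·(1 − 0.21144207)·232800/2953 = 11.621583.
Medium: Wₕ = 0.07228878; term = 0.07228878²·(1 − 0.03169165)·133000/74 = 9.0944289.
Small: Wₕ = 0.49534070; term = 0.49534070²·(1 − 0.04781250)·222000/765 = 67.798806.
Sum = 88.514818.

88.51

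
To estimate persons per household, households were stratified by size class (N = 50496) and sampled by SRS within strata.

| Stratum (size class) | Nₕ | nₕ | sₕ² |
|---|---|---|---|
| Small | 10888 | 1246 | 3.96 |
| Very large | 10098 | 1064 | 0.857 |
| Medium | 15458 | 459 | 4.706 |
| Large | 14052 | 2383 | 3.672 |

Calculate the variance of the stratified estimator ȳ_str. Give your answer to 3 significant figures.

0.00119

Var(ȳ_str) = Σₕ Wₕ²(1 − fₕ)sₕ²/nₕ with Wₕ = Nₕ/N, N = 50496.
Small: Wₕ = 0.21562104; term = 0.21562104²·(1 − 0.11443791)·3.96/1246 = 1.3085142 × 10^-4.
Very large: Wₕ = 0.19997624; term = 0.19997624²·(1 − 0.10536740)·0.857/1064 = 2.8816464 × 10^-5.
Medium: Wₕ = 0.30612326; term = 0.30612326²·(1 − 0.02969336)·4.706/459 = 9.3226824 × 10^-4.
Large: Wₕ = 0.27827947; term = 0.27827947²·(1 − 0.16958440)·3.672/2383 = 9.9091512 × 10^-5.
Sum = 0.0011910276.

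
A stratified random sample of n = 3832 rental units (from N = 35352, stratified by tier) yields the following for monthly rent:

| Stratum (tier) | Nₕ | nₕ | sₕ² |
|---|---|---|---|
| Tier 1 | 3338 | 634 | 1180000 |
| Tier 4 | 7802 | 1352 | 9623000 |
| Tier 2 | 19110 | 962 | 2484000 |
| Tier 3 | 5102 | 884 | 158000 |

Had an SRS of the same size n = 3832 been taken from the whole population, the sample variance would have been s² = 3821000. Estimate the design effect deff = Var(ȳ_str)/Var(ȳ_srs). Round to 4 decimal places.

1.1469

Var(ȳ_str) = Σ Wₕ²(1−fₕ)sₕ²/nₕ with Wₕ = Nₕ/35352:
  Tier 1: (3338/35352)²·(1−634/3338)·1180000/634 = 13.441811
  Tier 4: (7802/35352)²·(1−1352/7802)·9623000/1352 = 286.59689
  Tier 2: (19110/35352)²·(1−962/19110)·2484000/962 = 716.53598
  Tier 3: (5102/35352)²·(1−884/5102)·158000/884 = 3.0776829
  → Var(ȳ_str) = 1019.6524.
Var(ȳ_srs) = (1 − 3832/35352)·3821000/3832 = 889.04503.
deff = 1019.6524 / 889.04503 = 1.1469.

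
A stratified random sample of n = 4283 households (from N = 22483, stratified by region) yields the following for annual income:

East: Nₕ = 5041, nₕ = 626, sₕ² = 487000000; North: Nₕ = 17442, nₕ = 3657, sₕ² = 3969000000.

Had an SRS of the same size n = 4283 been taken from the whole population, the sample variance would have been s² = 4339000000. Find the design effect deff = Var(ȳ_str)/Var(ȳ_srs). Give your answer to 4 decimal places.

Var(ȳ_str) = Σ Wₕ²(1−fₕ)sₕ²/nₕ with Wₕ = Nₕ/22483:
  East: (5041/22483)²·(1−626/5041)·487000000/626 = 34252.598
  North: (17442/22483)²·(1−3657/17442)·3969000000/3657 = 516238.83
  → Var(ȳ_str) = 550491.43.
Var(ȳ_srs) = (1 − 4283/22483)·4339000000/4283 = 820084.69.
deff = 550491.43 / 820084.69 = 0.6713.

0.6713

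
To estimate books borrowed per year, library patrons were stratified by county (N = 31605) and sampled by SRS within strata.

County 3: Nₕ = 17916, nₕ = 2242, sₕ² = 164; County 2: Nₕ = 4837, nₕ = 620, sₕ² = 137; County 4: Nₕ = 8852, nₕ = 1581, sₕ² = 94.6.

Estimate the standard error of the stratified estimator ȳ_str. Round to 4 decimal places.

Var(ȳ_str) = Σₕ Wₕ²(1 − fₕ)sₕ²/nₕ with Wₕ = Nₕ/N, N = 31605.
County 3: Wₕ = 0.56687233; term = 0.56687233²·(1 − 0.12513954)·164/2242 = 0.020564471.
County 2: Wₕ = 0.15304540; term = 0.15304540²·(1 − 0.12817862)·137/620 = 0.0045122897.
County 4: Wₕ = 0.28008227; term = 0.28008227²·(1 − 0.17860371)·94.6/1581 = 0.0038555224.
Sum = 0.028932283.
SE = √(0.028932283) = 0.1701.

0.1701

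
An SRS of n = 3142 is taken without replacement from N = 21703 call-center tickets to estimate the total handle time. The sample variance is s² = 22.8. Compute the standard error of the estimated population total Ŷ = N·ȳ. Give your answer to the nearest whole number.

1710

Var(Ŷ) = N²·Var(ȳ) = N²·(1 − n/N)·s²/n.
f = 3142/21703 = 0.14477261; Var(ȳ) = 0.85522739·22.8/3142 = 0.0062059785.
Var(Ŷ) = 21703² · 0.0062059785 = 2.9231413 × 10^6.
SE(Ŷ) = √(2.9231413 × 10^6) = 1710.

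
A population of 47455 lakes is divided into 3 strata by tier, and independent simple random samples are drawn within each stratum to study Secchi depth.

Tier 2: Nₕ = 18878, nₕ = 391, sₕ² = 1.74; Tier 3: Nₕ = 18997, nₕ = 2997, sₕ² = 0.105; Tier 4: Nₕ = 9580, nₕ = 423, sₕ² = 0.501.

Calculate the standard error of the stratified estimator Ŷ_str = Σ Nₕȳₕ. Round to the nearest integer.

Var(Ŷ_str) = Σₕ Nₕ²(1 − fₕ)sₕ²/nₕ.
Tier 2: 18878²·(1 − 391/18878)·1.74/391 = 1.5530839 × 10^6.
Tier 3: 18997²·(1 − 2997/18997)·0.105/2997 = 10648.969.
Tier 4: 9580²·(1 − 423/9580)·0.501/423 = 103900.13.
Sum = 1.667633 × 10^6.
SE = √(1.667633 × 10^6) = 1291.

1291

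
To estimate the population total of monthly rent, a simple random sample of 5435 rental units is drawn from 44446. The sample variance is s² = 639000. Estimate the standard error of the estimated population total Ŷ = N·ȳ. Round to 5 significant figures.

Var(Ŷ) = N²·Var(ȳ) = N²·(1 − n/N)·s²/n.
f = 5435/44446 = 0.12228322; Var(ȳ) = 0.87771678·639000/5435 = 103.1943.
Var(Ŷ) = 44446² · 103.1943 = 2.0385486 × 10^11.
SE(Ŷ) = √(2.0385486 × 10^11) = 451500.

451500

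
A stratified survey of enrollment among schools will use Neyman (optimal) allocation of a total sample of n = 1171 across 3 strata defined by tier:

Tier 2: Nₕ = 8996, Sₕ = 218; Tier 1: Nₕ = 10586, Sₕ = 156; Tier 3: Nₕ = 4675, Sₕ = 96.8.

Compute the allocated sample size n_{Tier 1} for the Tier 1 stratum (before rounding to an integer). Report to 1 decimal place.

Neyman allocation: nₕ = n·NₕSₕ / Σⱼ NⱼSⱼ.
Σ NⱼSⱼ = 8996·218 + 10586·156 + 4675·96.8 = 4.065084 × 10^6.
n_{Tier 1} = 1171·10586·156 / (4.065084 × 10^6) = 475.7.

475.7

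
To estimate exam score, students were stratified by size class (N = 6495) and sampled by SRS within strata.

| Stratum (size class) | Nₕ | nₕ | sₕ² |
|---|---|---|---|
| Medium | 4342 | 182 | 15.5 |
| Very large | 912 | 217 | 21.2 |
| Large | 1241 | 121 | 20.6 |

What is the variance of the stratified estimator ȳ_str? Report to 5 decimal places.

0.04354

Var(ȳ_str) = Σₕ Wₕ²(1 − fₕ)sₕ²/nₕ with Wₕ = Nₕ/N, N = 6495.
Medium: Wₕ = 0.66851424; term = 0.66851424²·(1 − 0.04191617)·15.5/182 = 0.03646575.
Very large: Wₕ = 0.14041570; term = 0.14041570²·(1 − 0.23793860)·21.2/217 = 0.0014679033.
Large: Wₕ = 0.19107005; term = 0.19107005²·(1 − 0.09750201)·20.6/121 = 0.0056093604.
Sum = 0.043543014.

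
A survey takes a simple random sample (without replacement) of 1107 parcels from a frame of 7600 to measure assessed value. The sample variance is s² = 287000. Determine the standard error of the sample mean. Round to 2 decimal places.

14.88

Under SRS without replacement, Var(ȳ) = (1 − f)·s²/n with f = n/N = 1107/7600 = 0.14565789.
Var(ȳ) = (1 − 0.14565789)·287000/1107 = 0.85434211·259.25926 = 221.4961.
SE(ȳ) = √(221.4961) = 14.88.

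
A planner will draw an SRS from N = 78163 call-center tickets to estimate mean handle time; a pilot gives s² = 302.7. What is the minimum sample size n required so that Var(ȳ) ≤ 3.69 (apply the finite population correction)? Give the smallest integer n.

Without fpc, n₀ = s²/D = 302.7/3.69 = 82.0325.
With fpc, (1 − n/N)·s²/n ≤ D requires n ≥ n₀/(1 + n₀/N) = 82.0325/(1 + 82.0325/78163) = 81.9465.
Rounding up, n = 82.

82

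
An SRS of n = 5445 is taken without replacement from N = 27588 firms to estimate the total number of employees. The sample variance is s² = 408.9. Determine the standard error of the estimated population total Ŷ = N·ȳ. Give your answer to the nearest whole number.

Var(Ŷ) = N²·Var(ȳ) = N²·(1 − n/N)·s²/n.
f = 5445/27588 = 0.19736842; Var(ȳ) = 0.80263158·408.9/5445 = 0.060274757.
Var(Ŷ) = 27588² · 0.060274757 = 4.5874982 × 10^7.
SE(Ŷ) = √(4.5874982 × 10^7) = 6773.

6773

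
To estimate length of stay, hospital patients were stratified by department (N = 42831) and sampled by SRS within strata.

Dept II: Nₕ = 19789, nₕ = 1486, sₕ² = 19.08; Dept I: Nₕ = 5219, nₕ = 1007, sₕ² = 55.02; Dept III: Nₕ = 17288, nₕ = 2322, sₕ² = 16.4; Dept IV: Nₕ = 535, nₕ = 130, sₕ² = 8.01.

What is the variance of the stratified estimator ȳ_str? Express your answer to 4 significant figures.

0.004193

Var(ȳ_str) = Σₕ Wₕ²(1 − fₕ)sₕ²/nₕ with Wₕ = Nₕ/N, N = 42831.
Dept II: Wₕ = 0.46202517; term = 0.46202517²·(1 − 0.07509222)·19.08/1486 = 0.0025350659.
Dept I: Wₕ = 0.12185100; term = 0.12185100²·(1 − 0.19294884)·55.02/1007 = 6.5471207 × 10^-4.
Dept III: Wₕ = 0.40363288; term = 0.40363288²·(1 − 0.13431282)·16.4/2322 = 9.9612926 × 10^-4.
Dept IV: Wₕ = 0.01249095; term = 0.01249095²·(1 − 0.24299065)·8.01/130 = 7.2774887 × 10^-6.
Sum = 0.0041931847.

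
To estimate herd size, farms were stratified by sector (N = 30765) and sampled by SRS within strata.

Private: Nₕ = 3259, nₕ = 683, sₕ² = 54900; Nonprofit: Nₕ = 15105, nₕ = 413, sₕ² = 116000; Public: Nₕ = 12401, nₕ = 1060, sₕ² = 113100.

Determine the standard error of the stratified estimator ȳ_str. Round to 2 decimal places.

Var(ȳ_str) = Σₕ Wₕ²(1 − fₕ)sₕ²/nₕ with Wₕ = Nₕ/N, N = 30765.
Private: Wₕ = 0.10593207; term = 0.10593207²·(1 − 0.20957349)·54900/683 = 0.71296469.
Nonprofit: Wₕ = 0.49098001; term = 0.49098001²·(1 − 0.02734194)·116000/413 = 65.856061.
Public: Wₕ = 0.40308792; term = 0.40308792²·(1 − 0.08547698)·113100/1060 = 15.854442.
Sum = 82.423468.
SE = √(82.423468) = 9.08.

9.08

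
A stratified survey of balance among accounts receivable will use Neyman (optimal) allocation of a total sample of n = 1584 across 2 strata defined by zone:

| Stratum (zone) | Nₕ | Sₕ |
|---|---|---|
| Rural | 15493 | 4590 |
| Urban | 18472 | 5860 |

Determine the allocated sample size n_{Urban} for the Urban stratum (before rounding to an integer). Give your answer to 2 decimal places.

Neyman allocation: nₕ = n·NₕSₕ / Σⱼ NⱼSⱼ.
Σ NⱼSⱼ = 15493·4590 + 18472·5860 = 1.7935879 × 10^8.
n_{Urban} = 1584·18472·5860 / (1.7935879 × 10^8) = 955.97.

955.97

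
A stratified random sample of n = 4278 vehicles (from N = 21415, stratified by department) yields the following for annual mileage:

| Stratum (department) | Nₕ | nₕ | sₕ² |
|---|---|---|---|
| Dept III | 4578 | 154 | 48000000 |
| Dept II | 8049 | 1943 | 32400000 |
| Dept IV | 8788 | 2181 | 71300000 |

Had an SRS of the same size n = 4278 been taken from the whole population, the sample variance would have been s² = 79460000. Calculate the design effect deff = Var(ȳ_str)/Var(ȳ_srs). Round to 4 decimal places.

1.3248

Var(ȳ_str) = Σ Wₕ²(1−fₕ)sₕ²/nₕ with Wₕ = Nₕ/21415:
  Dept III: (4578/21415)²·(1−154/4578)·48000000/154 = 13764.97
  Dept II: (8049/21415)²·(1−1943/8049)·32400000/1943 = 1787.0421
  Dept IV: (8788/21415)²·(1−2181/8788)·71300000/2181 = 4138.9679
  → Var(ȳ_str) = 19690.98.
Var(ȳ_srs) = (1 − 4278/21415)·79460000/4278 = 14863.617.
deff = 19690.98 / 14863.617 = 1.3248.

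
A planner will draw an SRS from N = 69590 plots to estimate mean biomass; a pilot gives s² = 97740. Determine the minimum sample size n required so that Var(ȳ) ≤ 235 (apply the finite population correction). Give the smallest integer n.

Without fpc, n₀ = s²/D = 97740/235 = 415.9149.
With fpc, (1 − n/N)·s²/n ≤ D requires n ≥ n₀/(1 + n₀/N) = 415.9149/(1 + 415.9149/69590) = 413.4439.
Rounding up, n = 414.

414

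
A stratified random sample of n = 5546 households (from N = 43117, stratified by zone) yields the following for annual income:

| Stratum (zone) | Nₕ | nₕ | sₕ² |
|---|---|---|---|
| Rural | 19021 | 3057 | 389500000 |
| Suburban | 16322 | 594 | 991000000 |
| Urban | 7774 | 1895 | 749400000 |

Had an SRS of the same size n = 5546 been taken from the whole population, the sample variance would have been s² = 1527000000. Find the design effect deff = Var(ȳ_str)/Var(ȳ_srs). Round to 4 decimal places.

1.0875

Var(ȳ_str) = Σ Wₕ²(1−fₕ)sₕ²/nₕ with Wₕ = Nₕ/43117:
  Rural: (19021/43117)²·(1−3057/19021)·389500000/3057 = 20810.859
  Suburban: (16322/43117)²·(1−594/16322)·991000000/594 = 230375.88
  Urban: (7774/43117)²·(1−1895/7774)·749400000/1895 = 9721.9951
  → Var(ȳ_str) = 260908.73.
Var(ȳ_srs) = (1 − 5546/43117)·1527000000/5546 = 239918.31.
deff = 260908.73 / 239918.31 = 1.0875.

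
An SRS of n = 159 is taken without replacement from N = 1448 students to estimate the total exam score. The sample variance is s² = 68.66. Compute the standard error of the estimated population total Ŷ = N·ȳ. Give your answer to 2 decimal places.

Var(Ŷ) = N²·Var(ȳ) = N²·(1 − n/N)·s²/n.
f = 159/1448 = 0.10980663; Var(ȳ) = 0.89019337·68.66/159 = 0.38440677.
Var(Ŷ) = 1448² · 0.38440677 = 805987.21.
SE(Ŷ) = √(805987.21) = 897.77.

897.77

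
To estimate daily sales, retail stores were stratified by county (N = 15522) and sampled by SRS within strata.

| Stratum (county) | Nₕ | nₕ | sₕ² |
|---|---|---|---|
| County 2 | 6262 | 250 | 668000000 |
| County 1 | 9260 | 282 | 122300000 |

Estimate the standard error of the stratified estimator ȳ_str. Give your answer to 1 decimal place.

753.1

Var(ȳ_str) = Σₕ Wₕ²(1 − fₕ)sₕ²/nₕ with Wₕ = Nₕ/N, N = 15522.
County 2: Wₕ = 0.40342739; term = 0.40342739²·(1 − 0.03992335)·668000000/250 = 417516.01.
County 1: Wₕ = 0.59657261; term = 0.59657261²·(1 − 0.03045356)·122300000/282 = 149648.57.
Sum = 567164.58.
SE = √(567164.58) = 753.1.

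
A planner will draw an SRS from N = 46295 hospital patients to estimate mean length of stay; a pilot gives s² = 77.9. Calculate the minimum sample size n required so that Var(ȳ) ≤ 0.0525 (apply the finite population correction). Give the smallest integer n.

Without fpc, n₀ = s²/D = 77.9/0.0525 = 1483.8095.
With fpc, (1 − n/N)·s²/n ≤ D requires n ≥ n₀/(1 + n₀/N) = 1483.8095/(1 + 1483.8095/46295) = 1437.7286.
Rounding up, n = 1438.

1438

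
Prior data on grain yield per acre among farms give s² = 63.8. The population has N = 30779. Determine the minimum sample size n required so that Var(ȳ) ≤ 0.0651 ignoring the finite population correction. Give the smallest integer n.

981

Without fpc, n₀ = s²/D = 63.8/0.0651 = 980.0307.
Rounding up, n = 981.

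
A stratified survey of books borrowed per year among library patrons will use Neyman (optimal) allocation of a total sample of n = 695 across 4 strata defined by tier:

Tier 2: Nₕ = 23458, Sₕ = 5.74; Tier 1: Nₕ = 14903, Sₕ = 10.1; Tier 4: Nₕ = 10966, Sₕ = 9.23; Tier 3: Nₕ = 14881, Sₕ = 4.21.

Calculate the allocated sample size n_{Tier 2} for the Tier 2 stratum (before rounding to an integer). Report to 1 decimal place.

208.4

Neyman allocation: nₕ = n·NₕSₕ / Σⱼ NⱼSⱼ.
Σ NⱼSⱼ = 23458·5.74 + 14903·10.1 + 10966·9.23 + 14881·4.21 = 449034.41.
n_{Tier 2} = 695·23458·5.74 / 449034.41 = 208.4.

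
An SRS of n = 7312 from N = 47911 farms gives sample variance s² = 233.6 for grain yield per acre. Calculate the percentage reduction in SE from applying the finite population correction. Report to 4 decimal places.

f = n/N = 7312/47911 = 0.15261631.
SE_no-fpc = √(s²/n) = 0.17873859; SE_fpc = √((1−f)s²/n) = 0.16453503.
Ratio = √(1−f) = 0.92053446. Reduction = 100·(1 − 0.92053446) = 7.9466%.

7.9466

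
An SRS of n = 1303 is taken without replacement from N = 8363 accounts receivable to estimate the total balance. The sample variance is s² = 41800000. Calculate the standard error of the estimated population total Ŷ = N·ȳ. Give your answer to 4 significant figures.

1.376 × 10^6

Var(Ŷ) = N²·Var(ȳ) = N²·(1 − n/N)·s²/n.
f = 1303/8363 = 0.15580533; Var(ȳ) = 0.84419467·41800000/1303 = 27081.609.
Var(Ŷ) = 8363² · 27081.609 = 1.8940815 × 10^12.
SE(Ŷ) = √(1.8940815 × 10^12) = 1.376 × 10^6.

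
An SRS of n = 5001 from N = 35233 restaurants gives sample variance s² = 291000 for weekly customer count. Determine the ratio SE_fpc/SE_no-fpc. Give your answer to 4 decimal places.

0.9263

f = n/N = 5001/35233 = 0.14194079.
SE_no-fpc = √(s²/n) = 7.6281297; SE_fpc = √((1−f)s²/n) = 7.0660498.
Ratio = √(1−f) = 0.92631485.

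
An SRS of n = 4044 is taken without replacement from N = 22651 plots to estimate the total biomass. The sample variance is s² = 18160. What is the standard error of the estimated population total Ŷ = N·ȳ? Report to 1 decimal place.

Var(Ŷ) = N²·Var(ȳ) = N²·(1 − n/N)·s²/n.
f = 4044/22651 = 0.17853516; Var(ȳ) = 0.82146484·18160/4044 = 3.6888728.
Var(Ŷ) = 22651² · 3.6888728 = 1.8926419 × 10^9.
SE(Ŷ) = √(1.8926419 × 10^9) = 43504.5.

43504.5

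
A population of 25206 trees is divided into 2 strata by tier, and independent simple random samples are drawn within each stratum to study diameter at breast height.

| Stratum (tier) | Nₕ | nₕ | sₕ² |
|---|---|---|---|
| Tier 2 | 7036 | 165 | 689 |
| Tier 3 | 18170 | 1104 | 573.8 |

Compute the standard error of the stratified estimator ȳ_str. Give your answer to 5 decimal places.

0.75592

Var(ȳ_str) = Σₕ Wₕ²(1 − fₕ)sₕ²/nₕ with Wₕ = Nₕ/N, N = 25206.
Tier 2: Wₕ = 0.27913989; term = 0.27913989²·(1 − 0.02345082)·689/165 = 0.31774095.
Tier 3: Wₕ = 0.72086011; term = 0.72086011²·(1 − 0.06075949)·573.8/1104 = 0.25367068.
Sum = 0.57141163.
SE = √(0.57141163) = 0.75592.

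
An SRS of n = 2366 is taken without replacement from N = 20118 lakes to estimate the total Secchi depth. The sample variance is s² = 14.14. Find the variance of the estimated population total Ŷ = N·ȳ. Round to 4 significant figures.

Var(Ŷ) = N²·Var(ȳ) = N²·(1 − n/N)·s²/n.
f = 2366/20118 = 0.11760612; Var(ȳ) = 0.88239388·14.14/2366 = 0.0052734782.
Var(Ŷ) = 20118² · 0.0052734782 = 2.1343555 × 10^6.

2.134 × 10^6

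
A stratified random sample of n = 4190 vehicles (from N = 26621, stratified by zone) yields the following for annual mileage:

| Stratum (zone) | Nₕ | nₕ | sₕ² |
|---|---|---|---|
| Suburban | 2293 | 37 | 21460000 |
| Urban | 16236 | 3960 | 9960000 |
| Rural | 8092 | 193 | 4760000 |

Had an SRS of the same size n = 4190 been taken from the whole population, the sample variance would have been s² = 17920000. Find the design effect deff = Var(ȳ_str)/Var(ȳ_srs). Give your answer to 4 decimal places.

Var(ȳ_str) = Σ Wₕ²(1−fₕ)sₕ²/nₕ with Wₕ = Nₕ/26621:
  Suburban: (2293/26621)²·(1−37/2293)·21460000/37 = 4233.7227
  Urban: (16236/26621)²·(1−3960/16236)·9960000/3960 = 707.37767
  Rural: (8092/26621)²·(1−193/8092)·4760000/193 = 2224.482
  → Var(ȳ_str) = 7165.5824.
Var(ȳ_srs) = (1 − 4190/26621)·17920000/4190 = 3603.6969.
deff = 7165.5824 / 3603.6969 = 1.9884.

1.9884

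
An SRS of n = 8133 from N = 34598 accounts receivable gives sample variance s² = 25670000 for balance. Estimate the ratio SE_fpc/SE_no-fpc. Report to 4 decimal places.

0.8746

f = n/N = 8133/34598 = 0.23507139.
SE_no-fpc = √(s²/n) = 56.180752; SE_fpc = √((1−f)s²/n) = 49.135796.
Ratio = √(1−f) = 0.87460197.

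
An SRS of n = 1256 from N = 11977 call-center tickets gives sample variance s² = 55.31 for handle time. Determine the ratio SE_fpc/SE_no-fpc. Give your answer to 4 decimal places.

f = n/N = 1256/11977 = 0.10486766.
SE_no-fpc = √(s²/n) = 0.20984905; SE_fpc = √((1−f)s²/n) = 0.1985412.
Ratio = √(1−f) = 0.94611434.

0.9461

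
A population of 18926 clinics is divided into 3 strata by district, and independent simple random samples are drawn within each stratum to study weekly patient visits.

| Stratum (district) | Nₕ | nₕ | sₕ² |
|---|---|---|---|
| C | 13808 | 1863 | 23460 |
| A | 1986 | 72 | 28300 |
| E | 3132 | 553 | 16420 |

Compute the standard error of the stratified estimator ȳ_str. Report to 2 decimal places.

Var(ȳ_str) = Σₕ Wₕ²(1 − fₕ)sₕ²/nₕ with Wₕ = Nₕ/N, N = 18926.
C: Wₕ = 0.72957836; term = 0.72957836²·(1 − 0.13492178)·23460/1863 = 5.7984833.
A: Wₕ = 0.10493501; term = 0.10493501²·(1 − 0.03625378)·28300/72 = 4.1711657.
E: Wₕ = 0.16548663; term = 0.16548663²·(1 − 0.17656450)·16420/553 = 0.6695815.
Sum = 10.639231.
SE = √(10.639231) = 3.26.

3.26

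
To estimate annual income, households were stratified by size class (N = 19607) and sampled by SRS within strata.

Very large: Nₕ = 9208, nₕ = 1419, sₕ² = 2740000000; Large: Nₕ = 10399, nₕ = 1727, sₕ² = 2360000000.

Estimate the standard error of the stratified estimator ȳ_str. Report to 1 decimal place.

825.1

Var(ȳ_str) = Σₕ Wₕ²(1 − fₕ)sₕ²/nₕ with Wₕ = Nₕ/N, N = 19607.
Very large: Wₕ = 0.46962819; term = 0.46962819²·(1 − 0.15410513)·2740000000/1419 = 360240.79.
Large: Wₕ = 0.53037181; term = 0.53037181²·(1 − 0.16607366)·2360000000/1727 = 320559.18.
Sum = 680799.97.
SE = √(680799.97) = 825.1.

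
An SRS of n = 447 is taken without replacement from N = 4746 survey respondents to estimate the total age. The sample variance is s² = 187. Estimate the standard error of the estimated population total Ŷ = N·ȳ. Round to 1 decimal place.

Var(Ŷ) = N²·Var(ȳ) = N²·(1 − n/N)·s²/n.
f = 447/4746 = 0.09418458; Var(ȳ) = 0.90581542·187/447 = 0.37894292.
Var(Ŷ) = 4746² · 0.37894292 = 8.5355059 × 10^6.
SE(Ŷ) = √(8.5355059 × 10^6) = 2921.6.

2921.6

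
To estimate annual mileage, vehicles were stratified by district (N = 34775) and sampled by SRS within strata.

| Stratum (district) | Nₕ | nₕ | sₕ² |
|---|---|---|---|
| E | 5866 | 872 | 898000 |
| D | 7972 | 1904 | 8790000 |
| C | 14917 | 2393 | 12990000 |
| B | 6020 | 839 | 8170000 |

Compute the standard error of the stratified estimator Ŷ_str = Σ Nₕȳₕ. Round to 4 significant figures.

Var(Ŷ_str) = Σₕ Nₕ²(1 − fₕ)sₕ²/nₕ.
E: 5866²·(1 − 872/5866)·898000/872 = 3.0168273 × 10^10.
D: 7972²·(1 − 1904/7972)·8790000/1904 = 2.2332369 × 10^11.
C: 14917²·(1 − 2393/14917)·12990000/2393 = 1.0141239 × 10^12.
B: 6020²·(1 − 839/6020)·8170000/839 = 3.0371775 × 10^11.
Sum = 1.5713336 × 10^12.
SE = √(1.5713336 × 10^12) = 1.254 × 10^6.

1.254 × 10^6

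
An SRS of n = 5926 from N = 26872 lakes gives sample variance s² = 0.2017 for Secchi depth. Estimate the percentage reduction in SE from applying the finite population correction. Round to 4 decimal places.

11.7122

f = n/N = 5926/26872 = 0.22052694.
SE_no-fpc = √(s²/n) = 0.0058340766; SE_fpc = √((1−f)s²/n) = 0.0051507762.
Ratio = √(1−f) = 0.88287771. Reduction = 100·(1 − 0.88287771) = 11.7122%.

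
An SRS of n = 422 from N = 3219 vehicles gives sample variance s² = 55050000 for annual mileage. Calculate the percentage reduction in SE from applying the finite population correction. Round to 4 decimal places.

6.7850

f = n/N = 422/3219 = 0.13109661.
SE_no-fpc = √(s²/n) = 361.17895; SE_fpc = √((1−f)s²/n) = 336.67292.
Ratio = √(1−f) = 0.93214987. Reduction = 100·(1 − 0.93214987) = 6.7850%.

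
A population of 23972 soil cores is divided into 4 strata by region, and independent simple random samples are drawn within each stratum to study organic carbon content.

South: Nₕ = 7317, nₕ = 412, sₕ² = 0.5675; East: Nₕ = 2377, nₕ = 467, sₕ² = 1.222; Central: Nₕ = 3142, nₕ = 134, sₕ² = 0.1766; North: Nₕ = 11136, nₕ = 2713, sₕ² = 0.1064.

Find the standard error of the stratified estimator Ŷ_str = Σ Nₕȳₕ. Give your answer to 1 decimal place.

312.4

Var(Ŷ_str) = Σₕ Nₕ²(1 − fₕ)sₕ²/nₕ.
South: 7317²·(1 − 412/7317)·0.5675/412 = 69592.973.
East: 2377²·(1 − 467/2377)·1.222/467 = 11880.012.
Central: 3142²·(1 − 134/3142)·0.1766/134 = 12455.751.
North: 11136²·(1 − 2713/11136)·0.1064/2713 = 3678.6448.
Sum = 97607.381.
SE = √(97607.381) = 312.4.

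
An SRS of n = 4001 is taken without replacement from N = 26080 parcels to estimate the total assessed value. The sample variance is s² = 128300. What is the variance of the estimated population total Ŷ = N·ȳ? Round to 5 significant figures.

Var(Ŷ) = N²·Var(ȳ) = N²·(1 − n/N)·s²/n.
f = 4001/26080 = 0.15341258; Var(ȳ) = 0.84658742·128300/4001 = 27.147505.
Var(Ŷ) = 26080² · 27.147505 = 1.8464821 × 10^10.

1.8465 × 10^10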